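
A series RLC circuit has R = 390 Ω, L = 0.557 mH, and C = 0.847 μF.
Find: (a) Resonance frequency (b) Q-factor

Step 1 — Resonance condition Im(Z)=0 gives ω₀ = 1/√(LC).
Step 2 — ω₀ = 1/√(0.000557·8.47e-07) = 4.604e+04 rad/s.
Step 3 — f₀ = ω₀/(2π) = 7327 Hz.
Step 4 — Series Q: Q = ω₀L/R = 4.604e+04·0.000557/390 = 0.06575.

(a) f₀ = 7327 Hz  (b) Q = 0.06575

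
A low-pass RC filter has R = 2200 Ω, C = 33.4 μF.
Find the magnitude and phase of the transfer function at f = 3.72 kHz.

Step 1 — Angular frequency: ω = 2π·3720 = 2.337e+04 rad/s.
Step 2 — Transfer function: H(jω) = 1/(1 + jωRC).
Step 3 — Denominator: 1 + jωRC = 1 + j·2.337e+04·2200·3.34e-05 = 1 + j1717.
Step 4 — H = 3.39e-07 - j0.0005822.
Step 5 — Magnitude: |H| = 0.0005822 (-64.7 dB); phase: φ = -90.0°.

|H| = 0.0005822 (-64.7 dB), φ = -90.0°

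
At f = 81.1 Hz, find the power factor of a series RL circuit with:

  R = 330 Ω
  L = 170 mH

Step 1 — Angular frequency: ω = 2π·f = 2π·81.1 = 509.6 rad/s.
Step 2 — Component impedances:
  R: Z = R = 330 Ω
  L: Z = jωL = j·509.6·0.17 = 0 + j86.63 Ω
Step 3 — Series combination: Z_total = R + L = 330 + j86.63 Ω = 341.2∠14.7° Ω.
Step 4 — Power factor: PF = cos(φ) = Re(Z)/|Z| = 330/341.2 = 0.9672.
Step 5 — Type: Im(Z) = 86.63 ⇒ lagging (phase φ = 14.7°).

PF = 0.9672 (lagging, φ = 14.7°)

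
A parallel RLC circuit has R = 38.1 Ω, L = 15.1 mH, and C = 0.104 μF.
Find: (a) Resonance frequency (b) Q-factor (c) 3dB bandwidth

Step 1 — Resonance: ω₀ = 1/√(LC) = 1/√(0.0151·1.04e-07) = 2.523e+04 rad/s.
Step 2 — f₀ = ω₀/(2π) = 4016 Hz.
Step 3 — Parallel Q: Q = R/(ω₀L) = 38.1/(2.523e+04·0.0151) = 0.09999.
Step 4 — Bandwidth: Δω = ω₀/Q = 2.524e+05 rad/s; BW = Δω/(2π) = 4.017e+04 Hz.

(a) f₀ = 4016 Hz  (b) Q = 0.09999  (c) BW = 4.017e+04 Hz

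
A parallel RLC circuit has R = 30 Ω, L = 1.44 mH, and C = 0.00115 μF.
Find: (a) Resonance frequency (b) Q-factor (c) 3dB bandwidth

Step 1 — Resonance: ω₀ = 1/√(LC) = 1/√(0.00144·1.15e-09) = 7.771e+05 rad/s.
Step 2 — f₀ = ω₀/(2π) = 1.237e+05 Hz.
Step 3 — Parallel Q: Q = R/(ω₀L) = 30/(7.771e+05·0.00144) = 0.02681.
Step 4 — Bandwidth: Δω = ω₀/Q = 2.899e+07 rad/s; BW = Δω/(2π) = 4.613e+06 Hz.

(a) f₀ = 1.237e+05 Hz  (b) Q = 0.02681  (c) BW = 4.613e+06 Hz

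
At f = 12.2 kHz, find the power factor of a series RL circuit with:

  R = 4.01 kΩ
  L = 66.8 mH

Step 1 — Angular frequency: ω = 2π·f = 2π·1.22e+04 = 7.665e+04 rad/s.
Step 2 — Component impedances:
  R: Z = R = 4010 Ω
  L: Z = jωL = j·7.665e+04·0.0668 = 0 + j5121 Ω
Step 3 — Series combination: Z_total = R + L = 4010 + j5121 Ω = 6504∠51.9° Ω.
Step 4 — Power factor: PF = cos(φ) = Re(Z)/|Z| = 4010/6503.9 = 0.6166.
Step 5 — Type: Im(Z) = 5121 ⇒ lagging (phase φ = 51.9°).

PF = 0.6166 (lagging, φ = 51.9°)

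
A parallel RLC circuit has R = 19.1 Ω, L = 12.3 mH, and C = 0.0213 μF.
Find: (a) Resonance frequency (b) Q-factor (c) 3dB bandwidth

Step 1 — Resonance: ω₀ = 1/√(LC) = 1/√(0.0123·2.13e-08) = 6.178e+04 rad/s.
Step 2 — f₀ = ω₀/(2π) = 9833 Hz.
Step 3 — Parallel Q: Q = R/(ω₀L) = 19.1/(6.178e+04·0.0123) = 0.02513.
Step 4 — Bandwidth: Δω = ω₀/Q = 2.458e+06 rad/s; BW = Δω/(2π) = 3.912e+05 Hz.

(a) f₀ = 9833 Hz  (b) Q = 0.02513  (c) BW = 3.912e+05 Hz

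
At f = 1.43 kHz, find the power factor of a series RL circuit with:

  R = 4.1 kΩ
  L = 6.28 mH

Step 1 — Angular frequency: ω = 2π·f = 2π·1430 = 8985 rad/s.
Step 2 — Component impedances:
  R: Z = R = 4100 Ω
  L: Z = jωL = j·8985·0.00628 = 0 + j56.43 Ω
Step 3 — Series combination: Z_total = R + L = 4100 + j56.43 Ω = 4100∠0.8° Ω.
Step 4 — Power factor: PF = cos(φ) = Re(Z)/|Z| = 4100/4100.4 = 0.9999.
Step 5 — Type: Im(Z) = 56.43 ⇒ lagging (phase φ = 0.8°).

PF = 0.9999 (lagging, φ = 0.8°)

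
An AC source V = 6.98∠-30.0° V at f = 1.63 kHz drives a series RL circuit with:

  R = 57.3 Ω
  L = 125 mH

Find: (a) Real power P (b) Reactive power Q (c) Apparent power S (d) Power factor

Step 1 — Angular frequency: ω = 2π·f = 2π·1630 = 1.024e+04 rad/s.
Step 2 — Component impedances:
  R: Z = R = 57.3 Ω
  L: Z = jωL = j·1.024e+04·0.125 = 0 + j1280 Ω
Step 3 — Series combination: Z_total = R + L = 57.3 + j1280 Ω = 1281∠87.4° Ω.
Step 4 — Source phasor: V = 6.98∠-30.0° V = 6.045 - j3.49 V.
Step 5 — Current: I = V / Z = -0.00251 - j0.004834 A = 0.005447∠-117.4° A.
Step 6 — Complex power: S = V·I* = 0.0017 + j0.03798 VA.
Step 7 — Real power: P = Re(S) = 0.0017 W.
Step 8 — Reactive power: Q = Im(S) = 0.03798 VAR.
Step 9 — Apparent power: |S| = 0.03802 VA.
Step 10 — Power factor: PF = P/|S| = 0.04471 (lagging).

(a) P = 0.0017 W  (b) Q = 0.03798 VAR  (c) S = 0.03802 VA  (d) PF = 0.04471 (lagging)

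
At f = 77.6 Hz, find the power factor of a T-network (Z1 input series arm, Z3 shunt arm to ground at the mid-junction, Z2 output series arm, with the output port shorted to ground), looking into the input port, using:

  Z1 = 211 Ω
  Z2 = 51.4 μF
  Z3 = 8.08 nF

Step 1 — Angular frequency: ω = 2π·f = 2π·77.6 = 487.6 rad/s.
Step 2 — Component impedances:
  Z1: Z = R = 211 Ω
  Z2: Z = 1/(jωC) = -j/(ω·C) = 0 - j39.9 Ω
  Z3: Z = 1/(jωC) = -j/(ω·C) = 0 - j2.538e+05 Ω
Step 3 — With the output port shorted to ground, the output series arm Z2 runs from the junction to ground; the shunt arm Z3 also runs from the junction to ground. They appear in parallel: Z3 || Z2 = 0 - j39.9 Ω.
Step 4 — Series with input arm Z1: Z_in = Z1 + (Z3 || Z2) = 211 - j39.9 Ω = 214.7∠-10.7° Ω.
Step 5 — Power factor: PF = cos(φ) = Re(Z)/|Z| = 211/214.74 = 0.9826.
Step 6 — Type: Im(Z) = -39.9 ⇒ leading (phase φ = -10.7°).

PF = 0.9826 (leading, φ = -10.7°)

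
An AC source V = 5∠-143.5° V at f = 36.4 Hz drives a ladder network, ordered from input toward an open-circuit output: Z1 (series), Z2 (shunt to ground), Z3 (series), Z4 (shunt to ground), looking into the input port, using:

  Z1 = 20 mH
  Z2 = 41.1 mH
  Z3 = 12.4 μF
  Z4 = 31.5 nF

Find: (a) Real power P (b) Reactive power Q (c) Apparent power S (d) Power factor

Step 1 — Angular frequency: ω = 2π·f = 2π·36.4 = 228.7 rad/s.
Step 2 — Component impedances:
  Z1: Z = jωL = j·228.7·0.02 = 0 + j4.574 Ω
  Z2: Z = jωL = j·228.7·0.0411 = 0 + j9.4 Ω
  Z3: Z = 1/(jωC) = -j/(ω·C) = 0 - j352.6 Ω
  Z4: Z = 1/(jωC) = -j/(ω·C) = 0 - j1.388e+05 Ω
Step 3 — Ladder network (open output): work backward from the far end, alternating series and parallel combinations. Z_in = 0 + j13.97 Ω = 13.97∠90.0° Ω.
Step 4 — Source phasor: V = 5∠-143.5° V = -4.019 - j2.974 V.
Step 5 — Current: I = V / Z = -0.2128 + j0.2876 A = 0.3578∠126.5° A.
Step 6 — Complex power: S = V·I* = 0 + j1.789 VA.
Step 7 — Real power: P = Re(S) = 0 W.
Step 8 — Reactive power: Q = Im(S) = 1.789 VAR.
Step 9 — Apparent power: |S| = 1.789 VA.
Step 10 — Power factor: PF = P/|S| = 0 (lagging).

(a) P = 0 W  (b) Q = 1.789 VAR  (c) S = 1.789 VA  (d) PF = 0 (lagging)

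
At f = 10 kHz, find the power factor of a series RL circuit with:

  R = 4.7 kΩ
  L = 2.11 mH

Step 1 — Angular frequency: ω = 2π·f = 2π·1e+04 = 6.283e+04 rad/s.
Step 2 — Component impedances:
  R: Z = R = 4700 Ω
  L: Z = jωL = j·6.283e+04·0.00211 = 0 + j132.6 Ω
Step 3 — Series combination: Z_total = R + L = 4700 + j132.6 Ω = 4702∠1.6° Ω.
Step 4 — Power factor: PF = cos(φ) = Re(Z)/|Z| = 4700/4702 = 0.9996.
Step 5 — Type: Im(Z) = 132.6 ⇒ lagging (phase φ = 1.6°).

PF = 0.9996 (lagging, φ = 1.6°)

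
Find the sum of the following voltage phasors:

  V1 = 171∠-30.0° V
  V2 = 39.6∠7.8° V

Step 1 — Convert each phasor to rectangular form:
  V1 = 171·(cos(-30.0°) + j·sin(-30.0°)) = 148.1 - j85.5 V
  V2 = 39.6·(cos(7.8°) + j·sin(7.8°)) = 39.23 + j5.374 V
Step 2 — Sum components: V_total = 187.3 - j80.13 V.
Step 3 — Convert to polar: |V_total| = 203.7 V, ∠V_total = -23.2°.

V_total = 203.7∠-23.2° V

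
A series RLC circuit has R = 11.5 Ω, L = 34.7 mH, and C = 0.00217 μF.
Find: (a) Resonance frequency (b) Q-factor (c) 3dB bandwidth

Step 1 — Resonance: ω₀ = 1/√(LC) = 1/√(0.0347·2.17e-09) = 1.152e+05 rad/s.
Step 2 — f₀ = ω₀/(2π) = 1.834e+04 Hz.
Step 3 — Series Q: Q = ω₀L/R = 1.152e+05·0.0347/11.5 = 347.7.
Step 4 — Bandwidth: Δω = ω₀/Q = 331.4 rad/s; BW = Δω/(2π) = 52.75 Hz.

(a) f₀ = 1.834e+04 Hz  (b) Q = 347.7  (c) BW = 52.75 Hz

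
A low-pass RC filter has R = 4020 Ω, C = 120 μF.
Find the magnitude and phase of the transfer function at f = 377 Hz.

Step 1 — Angular frequency: ω = 2π·377 = 2369 rad/s.
Step 2 — Transfer function: H(jω) = 1/(1 + jωRC).
Step 3 — Denominator: 1 + jωRC = 1 + j·2369·4020·0.00012 = 1 + j1143.
Step 4 — H = 7.658e-07 - j0.0008751.
Step 5 — Magnitude: |H| = 0.0008751 (-61.2 dB); phase: φ = -89.9°.

|H| = 0.0008751 (-61.2 dB), φ = -89.9°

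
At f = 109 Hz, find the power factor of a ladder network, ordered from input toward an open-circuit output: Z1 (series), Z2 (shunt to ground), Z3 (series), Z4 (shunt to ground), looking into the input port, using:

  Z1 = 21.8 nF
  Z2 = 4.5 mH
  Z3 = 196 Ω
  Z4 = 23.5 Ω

Step 1 — Angular frequency: ω = 2π·f = 2π·109 = 684.9 rad/s.
Step 2 — Component impedances:
  Z1: Z = 1/(jωC) = -j/(ω·C) = 0 - j6.698e+04 Ω
  Z2: Z = jωL = j·684.9·0.0045 = 0 + j3.082 Ω
  Z3: Z = R = 196 Ω
  Z4: Z = R = 23.5 Ω
Step 3 — Ladder network (open output): work backward from the far end, alternating series and parallel combinations. Z_in = 0.04326 - j6.698e+04 Ω = 6.698e+04∠-90.0° Ω.
Step 4 — Power factor: PF = cos(φ) = Re(Z)/|Z| = 0.0432631/66975.7 = 6.46e-07.
Step 5 — Type: Im(Z) = -6.698e+04 ⇒ leading (phase φ = -90.0°).

PF = 6.46e-07 (leading, φ = -90.0°)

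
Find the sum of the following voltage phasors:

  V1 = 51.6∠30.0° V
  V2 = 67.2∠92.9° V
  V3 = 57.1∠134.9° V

Step 1 — Convert each phasor to rectangular form:
  V1 = 51.6·(cos(30.0°) + j·sin(30.0°)) = 44.69 + j25.8 V
  V2 = 67.2·(cos(92.9°) + j·sin(92.9°)) = -3.4 + j67.11 V
  V3 = 57.1·(cos(134.9°) + j·sin(134.9°)) = -40.31 + j40.45 V
Step 2 — Sum components: V_total = 0.9818 + j133.4 V.
Step 3 — Convert to polar: |V_total| = 133.4 V, ∠V_total = 89.6°.

V_total = 133.4∠89.6° V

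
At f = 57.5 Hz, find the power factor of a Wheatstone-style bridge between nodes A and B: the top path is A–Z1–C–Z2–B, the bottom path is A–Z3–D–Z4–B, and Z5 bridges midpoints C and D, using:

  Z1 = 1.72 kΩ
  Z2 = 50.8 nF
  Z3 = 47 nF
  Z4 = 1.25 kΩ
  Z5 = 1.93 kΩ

Step 1 — Angular frequency: ω = 2π·f = 2π·57.5 = 361.3 rad/s.
Step 2 — Component impedances:
  Z1: Z = R = 1720 Ω
  Z2: Z = 1/(jωC) = -j/(ω·C) = 0 - j5.449e+04 Ω
  Z3: Z = 1/(jωC) = -j/(ω·C) = 0 - j5.889e+04 Ω
  Z4: Z = R = 1250 Ω
  Z5: Z = R = 1930 Ω
Step 3 — Bridge requires nodal analysis (the Z5 bridge couples midpoints C and D, so the two paths cannot be reduced to a simple series/parallel combination). Setting node B to ground and injecting 1 A at node A, the 3-node admittance system at A, C, D solves to V_A = Z_AB = 4862 - j408.2 Ω = 4879∠-4.8° Ω.
Step 4 — Power factor: PF = cos(φ) = Re(Z)/|Z| = 4862/4879 = 0.9965.
Step 5 — Type: Im(Z) = -408.2 ⇒ leading (phase φ = -4.8°).

PF = 0.9965 (leading, φ = -4.8°)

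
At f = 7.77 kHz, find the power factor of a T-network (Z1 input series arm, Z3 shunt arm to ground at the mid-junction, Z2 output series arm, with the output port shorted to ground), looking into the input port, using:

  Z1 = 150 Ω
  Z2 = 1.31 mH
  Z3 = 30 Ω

Step 1 — Angular frequency: ω = 2π·f = 2π·7770 = 4.882e+04 rad/s.
Step 2 — Component impedances:
  Z1: Z = R = 150 Ω
  Z2: Z = jωL = j·4.882e+04·0.00131 = 0 + j63.95 Ω
  Z3: Z = R = 30 Ω
Step 3 — With the output port shorted to ground, the output series arm Z2 runs from the junction to ground; the shunt arm Z3 also runs from the junction to ground. They appear in parallel: Z3 || Z2 = 24.59 + j11.53 Ω.
Step 4 — Series with input arm Z1: Z_in = Z1 + (Z3 || Z2) = 174.6 + j11.53 Ω = 175∠3.8° Ω.
Step 5 — Power factor: PF = cos(φ) = Re(Z)/|Z| = 174.59/174.97 = 0.9978.
Step 6 — Type: Im(Z) = 11.53 ⇒ lagging (phase φ = 3.8°).

PF = 0.9978 (lagging, φ = 3.8°)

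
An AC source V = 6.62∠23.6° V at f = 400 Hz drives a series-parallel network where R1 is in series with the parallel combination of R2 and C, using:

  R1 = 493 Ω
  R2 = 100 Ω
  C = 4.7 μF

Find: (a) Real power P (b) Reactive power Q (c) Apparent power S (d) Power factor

Step 1 — Angular frequency: ω = 2π·f = 2π·400 = 2513 rad/s.
Step 2 — Component impedances:
  R1: Z = R = 493 Ω
  R2: Z = R = 100 Ω
  C: Z = 1/(jωC) = -j/(ω·C) = 0 - j84.66 Ω
Step 3 — Parallel branch: R2 || C = 1/(1/R2 + 1/C) = 41.75 - j49.31 Ω.
Step 4 — Series with R1: Z_total = R1 + (R2 || C) = 534.7 - j49.31 Ω = 537∠-5.3° Ω.
Step 5 — Source phasor: V = 6.62∠23.6° V = 6.066 + j2.65 V.
Step 6 — Current: I = V / Z = 0.0108 + j0.005952 A = 0.01233∠28.9° A.
Step 7 — Complex power: S = V·I* = 0.08126 - j0.007494 VA.
Step 8 — Real power: P = Re(S) = 0.08126 W.
Step 9 — Reactive power: Q = Im(S) = -0.007494 VAR.
Step 10 — Apparent power: |S| = 0.08161 VA.
Step 11 — Power factor: PF = P/|S| = 0.9958 (leading).

(a) P = 0.08126 W  (b) Q = -0.007494 VAR  (c) S = 0.08161 VA  (d) PF = 0.9958 (leading)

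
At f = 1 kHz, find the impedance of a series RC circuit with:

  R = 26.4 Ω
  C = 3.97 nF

Step 1 — Angular frequency: ω = 2π·f = 2π·1000 = 6283 rad/s.
Step 2 — Component impedances:
  R: Z = R = 26.4 Ω
  C: Z = 1/(jωC) = -j/(ω·C) = 0 - j4.009e+04 Ω
Step 3 — Series combination: Z_total = R + C = 26.4 - j4.009e+04 Ω = 4.009e+04∠-90.0° Ω.

Z = 26.4 - j4.009e+04 Ω = 4.009e+04∠-90.0° Ω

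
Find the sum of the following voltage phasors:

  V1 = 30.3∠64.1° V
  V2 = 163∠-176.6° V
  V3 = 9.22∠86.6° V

Step 1 — Convert each phasor to rectangular form:
  V1 = 30.3·(cos(64.1°) + j·sin(64.1°)) = 13.24 + j27.26 V
  V2 = 163·(cos(-176.6°) + j·sin(-176.6°)) = -162.7 - j9.667 V
  V3 = 9.22·(cos(86.6°) + j·sin(86.6°)) = 0.5468 + j9.204 V
Step 2 — Sum components: V_total = -148.9 + j26.79 V.
Step 3 — Convert to polar: |V_total| = 151.3 V, ∠V_total = 169.8°.

V_total = 151.3∠169.8° V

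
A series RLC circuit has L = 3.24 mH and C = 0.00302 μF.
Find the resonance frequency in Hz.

Step 1 — Resonance condition Im(Z)=0 gives ω₀ = 1/√(LC).
Step 2 — ω₀ = 1/√(0.00324·3.02e-09) = 3.197e+05 rad/s.
Step 3 — f₀ = ω₀/(2π) = 5.088e+04 Hz.

f₀ = 5.088e+04 Hz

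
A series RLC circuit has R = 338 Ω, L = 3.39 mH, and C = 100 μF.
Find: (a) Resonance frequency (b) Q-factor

Step 1 — Resonance condition Im(Z)=0 gives ω₀ = 1/√(LC).
Step 2 — ω₀ = 1/√(0.00339·0.0001) = 1718 rad/s.
Step 3 — f₀ = ω₀/(2π) = 273.4 Hz.
Step 4 — Series Q: Q = ω₀L/R = 1718·0.00339/338 = 0.01723.

(a) f₀ = 273.4 Hz  (b) Q = 0.01723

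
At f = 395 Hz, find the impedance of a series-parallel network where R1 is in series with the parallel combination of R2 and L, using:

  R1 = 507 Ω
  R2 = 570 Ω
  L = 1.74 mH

Step 1 — Angular frequency: ω = 2π·f = 2π·395 = 2482 rad/s.
Step 2 — Component impedances:
  R1: Z = R = 507 Ω
  R2: Z = R = 570 Ω
  L: Z = jωL = j·2482·0.00174 = 0 + j4.318 Ω
Step 3 — Parallel branch: R2 || L = 1/(1/R2 + 1/L) = 0.03272 + j4.318 Ω.
Step 4 — Series with R1: Z_total = R1 + (R2 || L) = 507 + j4.318 Ω = 507.1∠0.5° Ω.

Z = 507 + j4.318 Ω = 507.1∠0.5° Ω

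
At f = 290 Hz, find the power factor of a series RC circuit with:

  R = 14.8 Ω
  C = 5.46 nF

Step 1 — Angular frequency: ω = 2π·f = 2π·290 = 1822 rad/s.
Step 2 — Component impedances:
  R: Z = R = 14.8 Ω
  C: Z = 1/(jωC) = -j/(ω·C) = 0 - j1.005e+05 Ω
Step 3 — Series combination: Z_total = R + C = 14.8 - j1.005e+05 Ω = 1.005e+05∠-90.0° Ω.
Step 4 — Power factor: PF = cos(φ) = Re(Z)/|Z| = 14.8/1.0051e+05 = 0.0001472.
Step 5 — Type: Im(Z) = -1.005e+05 ⇒ leading (phase φ = -90.0°).

PF = 0.0001472 (leading, φ = -90.0°)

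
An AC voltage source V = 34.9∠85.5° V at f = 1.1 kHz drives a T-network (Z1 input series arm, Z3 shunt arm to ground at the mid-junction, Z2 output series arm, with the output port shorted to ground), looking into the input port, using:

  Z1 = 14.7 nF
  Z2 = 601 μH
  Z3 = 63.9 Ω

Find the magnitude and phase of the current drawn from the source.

Step 1 — Angular frequency: ω = 2π·f = 2π·1100 = 6912 rad/s.
Step 2 — Component impedances:
  Z1: Z = 1/(jωC) = -j/(ω·C) = 0 - j9843 Ω
  Z2: Z = jωL = j·6912·0.000601 = 0 + j4.154 Ω
  Z3: Z = R = 63.9 Ω
Step 3 — With the output port shorted to ground, the output series arm Z2 runs from the junction to ground; the shunt arm Z3 also runs from the junction to ground. They appear in parallel: Z3 || Z2 = 0.2689 + j4.136 Ω.
Step 4 — Series with input arm Z1: Z_in = Z1 + (Z3 || Z2) = 0.2689 - j9838 Ω = 9838∠-90.0° Ω.
Step 5 — Source phasor: V = 34.9∠85.5° V = 2.738 + j34.79 V.
Step 6 — Ohm's law: I = V / Z_total = (2.738 + j34.79) / (0.2689 - j9838) = -0.003536 + j0.0002784 A.
Step 7 — Convert to polar: |I| = 0.003547 A, ∠I = 175.5°.

I = 0.003547∠175.5° A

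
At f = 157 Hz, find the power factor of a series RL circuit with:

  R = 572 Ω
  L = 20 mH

Step 1 — Angular frequency: ω = 2π·f = 2π·157 = 986.5 rad/s.
Step 2 — Component impedances:
  R: Z = R = 572 Ω
  L: Z = jωL = j·986.5·0.02 = 0 + j19.73 Ω
Step 3 — Series combination: Z_total = R + L = 572 + j19.73 Ω = 572.3∠2.0° Ω.
Step 4 — Power factor: PF = cos(φ) = Re(Z)/|Z| = 572/572.34 = 0.9994.
Step 5 — Type: Im(Z) = 19.73 ⇒ lagging (phase φ = 2.0°).

PF = 0.9994 (lagging, φ = 2.0°)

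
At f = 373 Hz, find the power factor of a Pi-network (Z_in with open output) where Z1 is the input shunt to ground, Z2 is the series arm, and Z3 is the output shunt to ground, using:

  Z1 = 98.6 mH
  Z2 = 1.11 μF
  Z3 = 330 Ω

Step 1 — Angular frequency: ω = 2π·f = 2π·373 = 2344 rad/s.
Step 2 — Component impedances:
  Z1: Z = jωL = j·2344·0.0986 = 0 + j231.1 Ω
  Z2: Z = 1/(jωC) = -j/(ω·C) = 0 - j384.4 Ω
  Z3: Z = R = 330 Ω
Step 3 — With open output, the series arm Z2 and the output shunt Z3 appear in series to ground: Z2 + Z3 = 330 - j384.4 Ω.
Step 4 — Parallel with input shunt Z1: Z_in = Z1 || (Z2 + Z3) = 133.1 + j292.9 Ω = 321.7∠65.6° Ω.
Step 5 — Power factor: PF = cos(φ) = Re(Z)/|Z| = 133.1/321.7 = 0.4137.
Step 6 — Type: Im(Z) = 292.9 ⇒ lagging (phase φ = 65.6°).

PF = 0.4137 (lagging, φ = 65.6°)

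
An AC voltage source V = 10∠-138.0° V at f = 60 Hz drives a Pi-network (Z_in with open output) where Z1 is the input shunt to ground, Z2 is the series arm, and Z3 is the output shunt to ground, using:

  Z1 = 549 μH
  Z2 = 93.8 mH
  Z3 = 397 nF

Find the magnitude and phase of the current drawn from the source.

Step 1 — Angular frequency: ω = 2π·f = 2π·60 = 377 rad/s.
Step 2 — Component impedances:
  Z1: Z = jωL = j·377·0.000549 = 0 + j0.207 Ω
  Z2: Z = jωL = j·377·0.0938 = 0 + j35.36 Ω
  Z3: Z = 1/(jωC) = -j/(ω·C) = 0 - j6682 Ω
Step 3 — With open output, the series arm Z2 and the output shunt Z3 appear in series to ground: Z2 + Z3 = 0 - j6646 Ω.
Step 4 — Parallel with input shunt Z1: Z_in = Z1 || (Z2 + Z3) = 0 + j0.207 Ω = 0.207∠90.0° Ω.
Step 5 — Source phasor: V = 10∠-138.0° V = -7.431 - j6.691 V.
Step 6 — Ohm's law: I = V / Z_total = (-7.431 - j6.691) / (0 + j0.207) = -32.33 + j35.91 A.
Step 7 — Convert to polar: |I| = 48.32 A, ∠I = 132.0°.

I = 48.32∠132.0° A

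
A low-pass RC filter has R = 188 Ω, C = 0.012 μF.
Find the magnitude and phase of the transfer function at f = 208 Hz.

Step 1 — Angular frequency: ω = 2π·208 = 1307 rad/s.
Step 2 — Transfer function: H(jω) = 1/(1 + jωRC).
Step 3 — Denominator: 1 + jωRC = 1 + j·1307·188·1.2e-08 = 1 + j0.002948.
Step 4 — H = 1 - j0.002948.
Step 5 — Magnitude: |H| = 1 (-0.0 dB); phase: φ = -0.2°.

|H| = 1 (-0.0 dB), φ = -0.2°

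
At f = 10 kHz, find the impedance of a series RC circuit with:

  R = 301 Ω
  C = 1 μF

Step 1 — Angular frequency: ω = 2π·f = 2π·1e+04 = 6.283e+04 rad/s.
Step 2 — Component impedances:
  R: Z = R = 301 Ω
  C: Z = 1/(jωC) = -j/(ω·C) = 0 - j15.92 Ω
Step 3 — Series combination: Z_total = R + C = 301 - j15.92 Ω = 301.4∠-3.0° Ω.

Z = 301 - j15.92 Ω = 301.4∠-3.0° Ω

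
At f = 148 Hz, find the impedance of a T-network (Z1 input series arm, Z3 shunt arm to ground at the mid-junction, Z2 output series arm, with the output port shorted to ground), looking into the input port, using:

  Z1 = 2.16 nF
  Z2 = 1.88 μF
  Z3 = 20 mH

Step 1 — Angular frequency: ω = 2π·f = 2π·148 = 929.9 rad/s.
Step 2 — Component impedances:
  Z1: Z = 1/(jωC) = -j/(ω·C) = 0 - j4.979e+05 Ω
  Z2: Z = 1/(jωC) = -j/(ω·C) = 0 - j572 Ω
  Z3: Z = jωL = j·929.9·0.02 = 0 + j18.6 Ω
Step 3 — With the output port shorted to ground, the output series arm Z2 runs from the junction to ground; the shunt arm Z3 also runs from the junction to ground. They appear in parallel: Z3 || Z2 = 0 + j19.22 Ω.
Step 4 — Series with input arm Z1: Z_in = Z1 + (Z3 || Z2) = 0 - j4.978e+05 Ω = 4.978e+05∠-90.0° Ω.

Z = 0 - j4.978e+05 Ω = 4.978e+05∠-90.0° Ω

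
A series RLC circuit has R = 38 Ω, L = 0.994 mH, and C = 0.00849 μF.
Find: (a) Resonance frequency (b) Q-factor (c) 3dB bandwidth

Step 1 — Resonance condition Im(Z)=0 gives ω₀ = 1/√(LC).
Step 2 — ω₀ = 1/√(0.000994·8.49e-09) = 3.442e+05 rad/s.
Step 3 — f₀ = ω₀/(2π) = 5.479e+04 Hz.
Step 4 — Series Q: Q = ω₀L/R = 3.442e+05·0.000994/38 = 9.004.
Step 5 — 3dB bandwidth: Δω = ω₀/Q = 3.823e+04 rad/s; BW = Δω/(2π) = 6084 Hz.

(a) f₀ = 5.479e+04 Hz  (b) Q = 9.004  (c) BW = 6084 Hz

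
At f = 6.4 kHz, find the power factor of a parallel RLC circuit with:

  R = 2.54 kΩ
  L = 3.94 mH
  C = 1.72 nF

Step 1 — Angular frequency: ω = 2π·f = 2π·6400 = 4.021e+04 rad/s.
Step 2 — Component impedances:
  R: Z = R = 2540 Ω
  L: Z = jωL = j·4.021e+04·0.00394 = 0 + j158.4 Ω
  C: Z = 1/(jωC) = -j/(ω·C) = 0 - j1.446e+04 Ω
Step 3 — Parallel combination: 1/Z_total = 1/R + 1/L + 1/C; Z_total = 10.06 + j159.6 Ω = 159.9∠86.4° Ω.
Step 4 — Power factor: PF = cos(φ) = Re(Z)/|Z| = 10.063/159.87 = 0.06294.
Step 5 — Type: Im(Z) = 159.6 ⇒ lagging (phase φ = 86.4°).

PF = 0.06294 (lagging, φ = 86.4°)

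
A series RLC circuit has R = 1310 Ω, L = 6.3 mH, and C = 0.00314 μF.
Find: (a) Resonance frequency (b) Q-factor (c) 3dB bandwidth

Step 1 — Resonance: ω₀ = 1/√(LC) = 1/√(0.0063·3.14e-09) = 2.248e+05 rad/s.
Step 2 — f₀ = ω₀/(2π) = 3.578e+04 Hz.
Step 3 — Series Q: Q = ω₀L/R = 2.248e+05·0.0063/1310 = 1.081.
Step 4 — Bandwidth: Δω = ω₀/Q = 2.079e+05 rad/s; BW = Δω/(2π) = 3.309e+04 Hz.

(a) f₀ = 3.578e+04 Hz  (b) Q = 1.081  (c) BW = 3.309e+04 Hz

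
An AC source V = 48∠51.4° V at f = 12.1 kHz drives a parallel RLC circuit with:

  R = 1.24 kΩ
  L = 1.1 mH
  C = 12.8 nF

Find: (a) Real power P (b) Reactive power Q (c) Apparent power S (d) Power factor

Step 1 — Angular frequency: ω = 2π·f = 2π·1.21e+04 = 7.603e+04 rad/s.
Step 2 — Component impedances:
  R: Z = R = 1240 Ω
  L: Z = jωL = j·7.603e+04·0.0011 = 0 + j83.63 Ω
  C: Z = 1/(jωC) = -j/(ω·C) = 0 - j1028 Ω
Step 3 — Parallel combination: 1/Z_total = 1/R + 1/L + 1/C; Z_total = 6.648 + j90.55 Ω = 90.79∠85.8° Ω.
Step 4 — Source phasor: V = 48∠51.4° V = 29.95 + j37.51 V.
Step 5 — Current: I = V / Z = 0.4362 - j0.2987 A = 0.5287∠-34.4° A.
Step 6 — Complex power: S = V·I* = 1.858 + j25.31 VA.
Step 7 — Real power: P = Re(S) = 1.858 W.
Step 8 — Reactive power: Q = Im(S) = 25.31 VAR.
Step 9 — Apparent power: |S| = 25.38 VA.
Step 10 — Power factor: PF = P/|S| = 0.07322 (lagging).

(a) P = 1.858 W  (b) Q = 25.31 VAR  (c) S = 25.38 VA  (d) PF = 0.07322 (lagging)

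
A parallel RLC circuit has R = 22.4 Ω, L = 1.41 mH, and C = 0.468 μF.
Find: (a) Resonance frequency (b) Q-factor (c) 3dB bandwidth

Step 1 — Resonance: ω₀ = 1/√(LC) = 1/√(0.00141·4.68e-07) = 3.893e+04 rad/s.
Step 2 — f₀ = ω₀/(2π) = 6196 Hz.
Step 3 — Parallel Q: Q = R/(ω₀L) = 22.4/(3.893e+04·0.00141) = 0.4081.
Step 4 — Bandwidth: Δω = ω₀/Q = 9.539e+04 rad/s; BW = Δω/(2π) = 1.518e+04 Hz.

(a) f₀ = 6196 Hz  (b) Q = 0.4081  (c) BW = 1.518e+04 Hz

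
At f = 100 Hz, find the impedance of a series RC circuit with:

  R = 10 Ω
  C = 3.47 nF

Step 1 — Angular frequency: ω = 2π·f = 2π·100 = 628.3 rad/s.
Step 2 — Component impedances:
  R: Z = R = 10 Ω
  C: Z = 1/(jωC) = -j/(ω·C) = 0 - j4.587e+05 Ω
Step 3 — Series combination: Z_total = R + C = 10 - j4.587e+05 Ω = 4.587e+05∠-90.0° Ω.

Z = 10 - j4.587e+05 Ω = 4.587e+05∠-90.0° Ω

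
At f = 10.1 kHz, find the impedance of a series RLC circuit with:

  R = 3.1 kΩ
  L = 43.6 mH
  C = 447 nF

Step 1 — Angular frequency: ω = 2π·f = 2π·1.01e+04 = 6.346e+04 rad/s.
Step 2 — Component impedances:
  R: Z = R = 3100 Ω
  L: Z = jωL = j·6.346e+04·0.0436 = 0 + j2767 Ω
  C: Z = 1/(jωC) = -j/(ω·C) = 0 - j35.25 Ω
Step 3 — Series combination: Z_total = R + L + C = 3100 + j2732 Ω = 4132∠41.4° Ω.

Z = 3100 + j2732 Ω = 4132∠41.4° Ω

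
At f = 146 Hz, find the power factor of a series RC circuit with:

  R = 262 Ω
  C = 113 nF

Step 1 — Angular frequency: ω = 2π·f = 2π·146 = 917.3 rad/s.
Step 2 — Component impedances:
  R: Z = R = 262 Ω
  C: Z = 1/(jωC) = -j/(ω·C) = 0 - j9647 Ω
Step 3 — Series combination: Z_total = R + C = 262 - j9647 Ω = 9650∠-88.4° Ω.
Step 4 — Power factor: PF = cos(φ) = Re(Z)/|Z| = 262/9650 = 0.02715.
Step 5 — Type: Im(Z) = -9647 ⇒ leading (phase φ = -88.4°).

PF = 0.02715 (leading, φ = -88.4°)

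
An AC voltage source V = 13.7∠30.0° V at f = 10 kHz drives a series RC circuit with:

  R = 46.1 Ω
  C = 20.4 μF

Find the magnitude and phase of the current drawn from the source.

Step 1 — Angular frequency: ω = 2π·f = 2π·1e+04 = 6.283e+04 rad/s.
Step 2 — Component impedances:
  R: Z = R = 46.1 Ω
  C: Z = 1/(jωC) = -j/(ω·C) = 0 - j0.7802 Ω
Step 3 — Series combination: Z_total = R + C = 46.1 - j0.7802 Ω = 46.11∠-1.0° Ω.
Step 4 — Source phasor: V = 13.7∠30.0° V = 11.86 + j6.85 V.
Step 5 — Ohm's law: I = V / Z_total = (11.86 + j6.85) / (46.1 - j0.7802) = 0.2548 + j0.1529 A.
Step 6 — Convert to polar: |I| = 0.2971 A, ∠I = 31.0°.

I = 0.2971∠31.0° A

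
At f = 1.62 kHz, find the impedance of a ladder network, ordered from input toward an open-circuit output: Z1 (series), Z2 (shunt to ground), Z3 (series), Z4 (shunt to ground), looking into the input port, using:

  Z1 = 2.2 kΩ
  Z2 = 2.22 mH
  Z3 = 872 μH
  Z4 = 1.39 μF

Step 1 — Angular frequency: ω = 2π·f = 2π·1620 = 1.018e+04 rad/s.
Step 2 — Component impedances:
  Z1: Z = R = 2200 Ω
  Z2: Z = jωL = j·1.018e+04·0.00222 = 0 + j22.6 Ω
  Z3: Z = jωL = j·1.018e+04·0.000872 = 0 + j8.876 Ω
  Z4: Z = 1/(jωC) = -j/(ω·C) = 0 - j70.68 Ω
Step 3 — Ladder network (open output): work backward from the far end, alternating series and parallel combinations. Z_in = 2200 + j35.62 Ω = 2200∠0.9° Ω.

Z = 2200 + j35.62 Ω = 2200∠0.9° Ω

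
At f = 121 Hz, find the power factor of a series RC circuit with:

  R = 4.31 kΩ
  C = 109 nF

Step 1 — Angular frequency: ω = 2π·f = 2π·121 = 760.3 rad/s.
Step 2 — Component impedances:
  R: Z = R = 4310 Ω
  C: Z = 1/(jωC) = -j/(ω·C) = 0 - j1.207e+04 Ω
Step 3 — Series combination: Z_total = R + C = 4310 - j1.207e+04 Ω = 1.281e+04∠-70.3° Ω.
Step 4 — Power factor: PF = cos(φ) = Re(Z)/|Z| = 4310/12814 = 0.3364.
Step 5 — Type: Im(Z) = -1.207e+04 ⇒ leading (phase φ = -70.3°).

PF = 0.3364 (leading, φ = -70.3°)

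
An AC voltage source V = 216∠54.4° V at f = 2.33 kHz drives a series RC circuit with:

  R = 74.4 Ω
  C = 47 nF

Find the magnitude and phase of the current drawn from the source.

Step 1 — Angular frequency: ω = 2π·f = 2π·2330 = 1.464e+04 rad/s.
Step 2 — Component impedances:
  R: Z = R = 74.4 Ω
  C: Z = 1/(jωC) = -j/(ω·C) = 0 - j1453 Ω
Step 3 — Series combination: Z_total = R + C = 74.4 - j1453 Ω = 1455∠-87.1° Ω.
Step 4 — Source phasor: V = 216∠54.4° V = 125.7 + j175.6 V.
Step 5 — Ohm's law: I = V / Z_total = (125.7 + j175.6) / (74.4 - j1453) = -0.1161 + j0.09246 A.
Step 6 — Convert to polar: |I| = 0.1484 A, ∠I = 141.5°.

I = 0.1484∠141.5° A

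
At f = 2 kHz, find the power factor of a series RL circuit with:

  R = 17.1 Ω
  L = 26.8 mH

Step 1 — Angular frequency: ω = 2π·f = 2π·2000 = 1.257e+04 rad/s.
Step 2 — Component impedances:
  R: Z = R = 17.1 Ω
  L: Z = jωL = j·1.257e+04·0.0268 = 0 + j336.8 Ω
Step 3 — Series combination: Z_total = R + L = 17.1 + j336.8 Ω = 337.2∠87.1° Ω.
Step 4 — Power factor: PF = cos(φ) = Re(Z)/|Z| = 17.1/337.2 = 0.05071.
Step 5 — Type: Im(Z) = 336.8 ⇒ lagging (phase φ = 87.1°).

PF = 0.05071 (lagging, φ = 87.1°)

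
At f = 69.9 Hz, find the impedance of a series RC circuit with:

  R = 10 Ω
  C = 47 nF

Step 1 — Angular frequency: ω = 2π·f = 2π·69.9 = 439.2 rad/s.
Step 2 — Component impedances:
  R: Z = R = 10 Ω
  C: Z = 1/(jωC) = -j/(ω·C) = 0 - j4.844e+04 Ω
Step 3 — Series combination: Z_total = R + C = 10 - j4.844e+04 Ω = 4.844e+04∠-90.0° Ω.

Z = 10 - j4.844e+04 Ω = 4.844e+04∠-90.0° Ω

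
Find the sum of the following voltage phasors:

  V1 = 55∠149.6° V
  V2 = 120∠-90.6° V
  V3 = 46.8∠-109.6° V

Step 1 — Convert each phasor to rectangular form:
  V1 = 55·(cos(149.6°) + j·sin(149.6°)) = -47.44 + j27.83 V
  V2 = 120·(cos(-90.6°) + j·sin(-90.6°)) = -1.257 - j120 V
  V3 = 46.8·(cos(-109.6°) + j·sin(-109.6°)) = -15.7 - j44.09 V
Step 2 — Sum components: V_total = -64.39 - j136.2 V.
Step 3 — Convert to polar: |V_total| = 150.7 V, ∠V_total = -115.3°.

V_total = 150.7∠-115.3° V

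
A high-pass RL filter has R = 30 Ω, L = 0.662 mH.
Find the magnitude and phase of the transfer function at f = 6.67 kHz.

Step 1 — Angular frequency: ω = 2π·6670 = 4.191e+04 rad/s.
Step 2 — Transfer function: H(jω) = jωL/(R + jωL).
Step 3 — Numerator jωL = j·27.74; denominator R + jωL = 30 + j27.74.
Step 4 — H = 0.461 + j0.4985.
Step 5 — Magnitude: |H| = 0.679 (-3.4 dB); phase: φ = 47.2°.

|H| = 0.679 (-3.4 dB), φ = 47.2°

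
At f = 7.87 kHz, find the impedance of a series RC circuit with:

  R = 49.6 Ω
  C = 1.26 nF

Step 1 — Angular frequency: ω = 2π·f = 2π·7870 = 4.945e+04 rad/s.
Step 2 — Component impedances:
  R: Z = R = 49.6 Ω
  C: Z = 1/(jωC) = -j/(ω·C) = 0 - j1.605e+04 Ω
Step 3 — Series combination: Z_total = R + C = 49.6 - j1.605e+04 Ω = 1.605e+04∠-89.8° Ω.

Z = 49.6 - j1.605e+04 Ω = 1.605e+04∠-89.8° Ω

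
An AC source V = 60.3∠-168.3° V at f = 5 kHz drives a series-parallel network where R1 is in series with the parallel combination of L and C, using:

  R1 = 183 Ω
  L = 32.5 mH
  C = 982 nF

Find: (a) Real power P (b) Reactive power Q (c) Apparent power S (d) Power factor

Step 1 — Angular frequency: ω = 2π·f = 2π·5000 = 3.142e+04 rad/s.
Step 2 — Component impedances:
  R1: Z = R = 183 Ω
  L: Z = jωL = j·3.142e+04·0.0325 = 0 + j1021 Ω
  C: Z = 1/(jωC) = -j/(ω·C) = 0 - j32.41 Ω
Step 3 — Parallel branch: L || C = 1/(1/L + 1/C) = 0 - j33.48 Ω.
Step 4 — Series with R1: Z_total = R1 + (L || C) = 183 - j33.48 Ω = 186∠-10.4° Ω.
Step 5 — Source phasor: V = 60.3∠-168.3° V = -59.05 - j12.23 V.
Step 6 — Current: I = V / Z = -0.3004 - j0.1218 A = 0.3241∠-157.9° A.
Step 7 — Complex power: S = V·I* = 19.23 - j3.517 VA.
Step 8 — Real power: P = Re(S) = 19.23 W.
Step 9 — Reactive power: Q = Im(S) = -3.517 VAR.
Step 10 — Apparent power: |S| = 19.54 VA.
Step 11 — Power factor: PF = P/|S| = 0.9837 (leading).

(a) P = 19.23 W  (b) Q = -3.517 VAR  (c) S = 19.54 VA  (d) PF = 0.9837 (leading)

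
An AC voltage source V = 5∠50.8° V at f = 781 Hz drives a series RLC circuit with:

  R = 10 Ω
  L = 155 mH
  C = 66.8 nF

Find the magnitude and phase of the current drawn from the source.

Step 1 — Angular frequency: ω = 2π·f = 2π·781 = 4907 rad/s.
Step 2 — Component impedances:
  R: Z = R = 10 Ω
  L: Z = jωL = j·4907·0.155 = 0 + j760.6 Ω
  C: Z = 1/(jωC) = -j/(ω·C) = 0 - j3051 Ω
Step 3 — Series combination: Z_total = R + L + C = 10 - j2290 Ω = 2290∠-89.7° Ω.
Step 4 — Source phasor: V = 5∠50.8° V = 3.16 + j3.875 V.
Step 5 — Ohm's law: I = V / Z_total = (3.16 + j3.875) / (10 - j2290) = -0.001686 + j0.001387 A.
Step 6 — Convert to polar: |I| = 0.002183 A, ∠I = 140.5°.

I = 0.002183∠140.5° A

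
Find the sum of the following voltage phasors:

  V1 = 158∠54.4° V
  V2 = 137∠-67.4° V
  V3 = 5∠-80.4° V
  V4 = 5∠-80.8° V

Step 1 — Convert each phasor to rectangular form:
  V1 = 158·(cos(54.4°) + j·sin(54.4°)) = 91.98 + j128.5 V
  V2 = 137·(cos(-67.4°) + j·sin(-67.4°)) = 52.65 - j126.5 V
  V3 = 5·(cos(-80.4°) + j·sin(-80.4°)) = 0.8338 - j4.93 V
  V4 = 5·(cos(-80.8°) + j·sin(-80.8°)) = 0.7994 - j4.936 V
Step 2 — Sum components: V_total = 146.3 - j7.876 V.
Step 3 — Convert to polar: |V_total| = 146.5 V, ∠V_total = -3.1°.

V_total = 146.5∠-3.1° V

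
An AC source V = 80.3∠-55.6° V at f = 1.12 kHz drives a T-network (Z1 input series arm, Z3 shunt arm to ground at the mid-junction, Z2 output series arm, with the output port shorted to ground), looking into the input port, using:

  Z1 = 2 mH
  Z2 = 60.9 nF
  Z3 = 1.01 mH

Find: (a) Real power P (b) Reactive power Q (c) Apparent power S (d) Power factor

Step 1 — Angular frequency: ω = 2π·f = 2π·1120 = 7037 rad/s.
Step 2 — Component impedances:
  Z1: Z = jωL = j·7037·0.002 = 0 + j14.07 Ω
  Z2: Z = 1/(jωC) = -j/(ω·C) = 0 - j2333 Ω
  Z3: Z = jωL = j·7037·0.00101 = 0 + j7.108 Ω
Step 3 — With the output port shorted to ground, the output series arm Z2 runs from the junction to ground; the shunt arm Z3 also runs from the junction to ground. They appear in parallel: Z3 || Z2 = 0 + j7.129 Ω.
Step 4 — Series with input arm Z1: Z_in = Z1 + (Z3 || Z2) = 0 + j21.2 Ω = 21.2∠90.0° Ω.
Step 5 — Source phasor: V = 80.3∠-55.6° V = 45.37 - j66.26 V.
Step 6 — Current: I = V / Z = -3.125 - j2.14 A = 3.787∠-145.6° A.
Step 7 — Complex power: S = V·I* = 0 + j304.1 VA.
Step 8 — Real power: P = Re(S) = 0 W.
Step 9 — Reactive power: Q = Im(S) = 304.1 VAR.
Step 10 — Apparent power: |S| = 304.1 VA.
Step 11 — Power factor: PF = P/|S| = 0 (lagging).

(a) P = 0 W  (b) Q = 304.1 VAR  (c) S = 304.1 VA  (d) PF = 0 (lagging)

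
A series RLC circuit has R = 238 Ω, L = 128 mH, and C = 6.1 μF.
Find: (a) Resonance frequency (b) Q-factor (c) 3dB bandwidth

Step 1 — Resonance condition Im(Z)=0 gives ω₀ = 1/√(LC).
Step 2 — ω₀ = 1/√(0.128·6.1e-06) = 1132 rad/s.
Step 3 — f₀ = ω₀/(2π) = 180.1 Hz.
Step 4 — Series Q: Q = ω₀L/R = 1132·0.128/238 = 0.6086.
Step 5 — 3dB bandwidth: Δω = ω₀/Q = 1859 rad/s; BW = Δω/(2π) = 295.9 Hz.

(a) f₀ = 180.1 Hz  (b) Q = 0.6086  (c) BW = 295.9 Hz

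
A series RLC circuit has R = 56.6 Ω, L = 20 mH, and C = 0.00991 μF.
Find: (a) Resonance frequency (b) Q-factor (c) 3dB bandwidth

Step 1 — Resonance condition Im(Z)=0 gives ω₀ = 1/√(LC).
Step 2 — ω₀ = 1/√(0.02·9.91e-09) = 7.103e+04 rad/s.
Step 3 — f₀ = ω₀/(2π) = 1.13e+04 Hz.
Step 4 — Series Q: Q = ω₀L/R = 7.103e+04·0.02/56.6 = 25.1.
Step 5 — 3dB bandwidth: Δω = ω₀/Q = 2830 rad/s; BW = Δω/(2π) = 450.4 Hz.

(a) f₀ = 1.13e+04 Hz  (b) Q = 25.1  (c) BW = 450.4 Hz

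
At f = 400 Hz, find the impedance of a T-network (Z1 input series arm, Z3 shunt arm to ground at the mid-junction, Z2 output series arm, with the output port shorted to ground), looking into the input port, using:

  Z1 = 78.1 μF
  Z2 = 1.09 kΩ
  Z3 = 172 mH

Step 1 — Angular frequency: ω = 2π·f = 2π·400 = 2513 rad/s.
Step 2 — Component impedances:
  Z1: Z = 1/(jωC) = -j/(ω·C) = 0 - j5.095 Ω
  Z2: Z = R = 1090 Ω
  Z3: Z = jωL = j·2513·0.172 = 0 + j432.3 Ω
Step 3 — With the output port shorted to ground, the output series arm Z2 runs from the junction to ground; the shunt arm Z3 also runs from the junction to ground. They appear in parallel: Z3 || Z2 = 148.1 + j373.5 Ω.
Step 4 — Series with input arm Z1: Z_in = Z1 + (Z3 || Z2) = 148.1 + j368.4 Ω = 397.1∠68.1° Ω.

Z = 148.1 + j368.4 Ω = 397.1∠68.1° Ω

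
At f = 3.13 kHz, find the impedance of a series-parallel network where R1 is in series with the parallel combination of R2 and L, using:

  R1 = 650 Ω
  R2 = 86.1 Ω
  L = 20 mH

Step 1 — Angular frequency: ω = 2π·f = 2π·3130 = 1.967e+04 rad/s.
Step 2 — Component impedances:
  R1: Z = R = 650 Ω
  R2: Z = R = 86.1 Ω
  L: Z = jωL = j·1.967e+04·0.02 = 0 + j393.3 Ω
Step 3 — Parallel branch: R2 || L = 1/(1/R2 + 1/L) = 82.16 + j17.99 Ω.
Step 4 — Series with R1: Z_total = R1 + (R2 || L) = 732.2 + j17.99 Ω = 732.4∠1.4° Ω.

Z = 732.2 + j17.99 Ω = 732.4∠1.4° Ω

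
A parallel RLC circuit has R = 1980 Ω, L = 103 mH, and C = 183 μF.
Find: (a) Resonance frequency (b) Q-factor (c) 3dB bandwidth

Step 1 — Resonance: ω₀ = 1/√(LC) = 1/√(0.103·0.000183) = 230.3 rad/s.
Step 2 — f₀ = ω₀/(2π) = 36.66 Hz.
Step 3 — Parallel Q: Q = R/(ω₀L) = 1980/(230.3·0.103) = 83.46.
Step 4 — Bandwidth: Δω = ω₀/Q = 2.76 rad/s; BW = Δω/(2π) = 0.4392 Hz.

(a) f₀ = 36.66 Hz  (b) Q = 83.46  (c) BW = 0.4392 Hz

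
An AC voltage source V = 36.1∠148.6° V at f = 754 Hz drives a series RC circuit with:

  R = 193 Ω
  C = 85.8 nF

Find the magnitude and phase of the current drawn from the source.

Step 1 — Angular frequency: ω = 2π·f = 2π·754 = 4738 rad/s.
Step 2 — Component impedances:
  R: Z = R = 193 Ω
  C: Z = 1/(jωC) = -j/(ω·C) = 0 - j2460 Ω
Step 3 — Series combination: Z_total = R + C = 193 - j2460 Ω = 2468∠-85.5° Ω.
Step 4 — Source phasor: V = 36.1∠148.6° V = -30.81 + j18.81 V.
Step 5 — Ohm's law: I = V / Z_total = (-30.81 + j18.81) / (193 - j2460) = -0.008575 - j0.01185 A.
Step 6 — Convert to polar: |I| = 0.01463 A, ∠I = -125.9°.

I = 0.01463∠-125.9° A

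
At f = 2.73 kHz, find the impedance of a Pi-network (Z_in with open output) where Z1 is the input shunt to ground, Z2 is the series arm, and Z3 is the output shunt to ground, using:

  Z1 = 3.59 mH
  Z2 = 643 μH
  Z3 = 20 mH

Step 1 — Angular frequency: ω = 2π·f = 2π·2730 = 1.715e+04 rad/s.
Step 2 — Component impedances:
  Z1: Z = jωL = j·1.715e+04·0.00359 = 0 + j61.58 Ω
  Z2: Z = jωL = j·1.715e+04·0.000643 = 0 + j11.03 Ω
  Z3: Z = jωL = j·1.715e+04·0.02 = 0 + j343.1 Ω
Step 3 — With open output, the series arm Z2 and the output shunt Z3 appear in series to ground: Z2 + Z3 = 0 + j354.1 Ω.
Step 4 — Parallel with input shunt Z1: Z_in = Z1 || (Z2 + Z3) = 0 + j52.46 Ω = 52.46∠90.0° Ω.

Z = 0 + j52.46 Ω = 52.46∠90.0° Ω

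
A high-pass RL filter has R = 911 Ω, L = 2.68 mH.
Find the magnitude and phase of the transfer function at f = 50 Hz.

Step 1 — Angular frequency: ω = 2π·50 = 314.2 rad/s.
Step 2 — Transfer function: H(jω) = jωL/(R + jωL).
Step 3 — Numerator jωL = j·0.8419; denominator R + jωL = 911 + j0.8419.
Step 4 — H = 8.541e-07 + j0.0009242.
Step 5 — Magnitude: |H| = 0.0009242 (-60.7 dB); phase: φ = 89.9°.

|H| = 0.0009242 (-60.7 dB), φ = 89.9°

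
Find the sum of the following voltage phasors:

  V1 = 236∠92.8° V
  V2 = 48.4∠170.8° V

Step 1 — Convert each phasor to rectangular form:
  V1 = 236·(cos(92.8°) + j·sin(92.8°)) = -11.53 + j235.7 V
  V2 = 48.4·(cos(170.8°) + j·sin(170.8°)) = -47.78 + j7.738 V
Step 2 — Sum components: V_total = -59.31 + j243.5 V.
Step 3 — Convert to polar: |V_total| = 250.6 V, ∠V_total = 103.7°.

V_total = 250.6∠103.7° V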